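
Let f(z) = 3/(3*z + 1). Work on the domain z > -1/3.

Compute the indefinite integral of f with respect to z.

Differentiate the proposed F(z) back; it has to land on f(z) exactly.
Check: d/dz[log(3*z + 1)] = 3/(3*z + 1) = f(z).

F(z) = log(3*z + 1) + C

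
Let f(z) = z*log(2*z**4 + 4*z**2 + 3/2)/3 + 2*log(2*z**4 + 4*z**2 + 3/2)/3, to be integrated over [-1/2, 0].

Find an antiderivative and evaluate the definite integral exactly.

Integrate term by term and add the pieces.
F(z) = z**2*log(2*z**4 + 4*z**2 + 3/2)/6 - z**2/3 + 2*z*log(2*z**4 + 4*z**2 + 3/2)/3 - 8*z/3 + log(z**2 + 1/2)/12 + log(z**2 + 3/2)/4 + 2*sqrt(2)*atan(sqrt(2)*z)/3 + 2*sqrt(6)*atan(sqrt(6)*z/3)/3 is an antiderivative of f.
Check: d/dz[z**2*log(2*z**4 + 4*z**2 + 3/2)/6 - z**2/3 + 2*z*log(2*z**4 + 4*z**2 + 3/2)/3 - 8*z/3 + log(z**2 + 1/2)/12 + log(z**2 + 3/2)/4 + 2*sqrt(2)*atan(sqrt(2)*z)/3 + 2*sqrt(6)*atan(sqrt(6)*z/3)/3] = z*log(2*z**4 + 4*z**2 + 3/2)/3 + 2*log(2*z**4 + 4*z**2 + 3/2)/3 = f(z).
F(0) = -log(2)/12 + log(3/2)/4; F(-1/2) = -2*sqrt(6)*atan(sqrt(6)/6)/3 - 2*sqrt(2)*atan(sqrt(2)/2)/3 - 7*log(21/8)/24 + log(3/4)/12 + log(7/4)/4 + 5/4.
Integral = F(0) - F(-1/2) = -5/4 - log(7/4)/4 - log(2)/12 - log(3/4)/12 + log(3/2)/4 + 7*log(21/8)/24 + 2*sqrt(2)*atan(sqrt(2)/2)/3 + 2*sqrt(6)*atan(sqrt(6)/6)/3.

Antiderivative: F(z) = z**2*log(2*z**4 + 4*z**2 + 3/2)/6 - z**2/3 + 2*z*log(2*z**4 + 4*z**2 + 3/2)/3 - 8*z/3 + log(z**2 + 1/2)/12 + log(z**2 + 3/2)/4 + 2*sqrt(2)*atan(sqrt(2)*z)/3 + 2*sqrt(6)*atan(sqrt(6)*z/3)/3; value = -5/4 - log(7/4)/4 - log(2)/12 - log(3/4)/12 + log(3/2)/4 + 7*log(21/8)/24 + 2*sqrt(2)*atan(sqrt(2)/2)/3 + 2*sqrt(6)*atan(sqrt(6)/6)/3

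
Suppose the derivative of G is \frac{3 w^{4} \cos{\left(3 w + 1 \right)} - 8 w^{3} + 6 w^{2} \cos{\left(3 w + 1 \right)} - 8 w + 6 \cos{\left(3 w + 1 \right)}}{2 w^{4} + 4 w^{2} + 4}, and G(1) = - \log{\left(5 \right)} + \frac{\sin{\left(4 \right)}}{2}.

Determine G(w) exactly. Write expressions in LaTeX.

G(w) = \frac{- 2 \log{\left(w^{4} + 2 w^{2} + 2 \right)} + \sin{\left(3 w + 1 \right)}}{2}

Check a candidate G(w) by differentiating: d/dw[G] must match the given G'(w).
A general antiderivative is - \log{\left(w^{4} + 2 w^{2} + 2 \right)} + \frac{\sin{\left(3 w + 1 \right)}}{2} + C.
The condition gives C = - \log{\left(5 \right)} + \frac{\sin{\left(4 \right)}}{2} - (- \log{\left(5 \right)} + \frac{\sin{\left(4 \right)}}{2}) = 0.
So G(w) = \frac{- 2 \log{\left(w^{4} + 2 w^{2} + 2 \right)} + \sin{\left(3 w + 1 \right)}}{2}.
Check: d/dw[\frac{- 2 \log{\left(w^{4} + 2 w^{2} + 2 \right)} + \sin{\left(3 w + 1 \right)}}{2}] = \frac{3 w^{4} \cos{\left(3 w + 1 \right)} - 8 w^{3} + 6 w^{2} \cos{\left(3 w + 1 \right)} - 8 w + 6 \cos{\left(3 w + 1 \right)}}{2 w^{4} + 4 w^{2} + 4} = G'(w).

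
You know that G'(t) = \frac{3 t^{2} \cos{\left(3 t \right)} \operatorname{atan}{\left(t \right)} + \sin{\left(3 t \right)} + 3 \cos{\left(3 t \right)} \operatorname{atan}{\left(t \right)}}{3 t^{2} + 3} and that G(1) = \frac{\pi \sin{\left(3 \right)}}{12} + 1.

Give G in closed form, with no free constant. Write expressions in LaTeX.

Recognize the product-rule pattern: G'(t) = u'v + uv' with u = \frac{\operatorname{atan}{\left(t \right)}}{3}, v = \sin{\left(3 t \right)}, so integration by parts undoes it.
A general antiderivative is \frac{\sin{\left(3 t \right)} \operatorname{atan}{\left(t \right)}}{3} + C.
The condition gives C = \frac{\pi \sin{\left(3 \right)}}{12} + 1 - (\frac{\pi \sin{\left(3 \right)}}{12}) = 1.
So G(t) = \frac{\sin{\left(3 t \right)} \operatorname{atan}{\left(t \right)}}{3} + 1.
Check: d/dt[\frac{\sin{\left(3 t \right)} \operatorname{atan}{\left(t \right)}}{3} + 1] = \frac{3 t^{2} \cos{\left(3 t \right)} \operatorname{atan}{\left(t \right)} + \sin{\left(3 t \right)} + 3 \cos{\left(3 t \right)} \operatorname{atan}{\left(t \right)}}{3 t^{2} + 3} = G'(t).

G(t) = \frac{\sin{\left(3 t \right)} \operatorname{atan}{\left(t \right)}}{3} + 1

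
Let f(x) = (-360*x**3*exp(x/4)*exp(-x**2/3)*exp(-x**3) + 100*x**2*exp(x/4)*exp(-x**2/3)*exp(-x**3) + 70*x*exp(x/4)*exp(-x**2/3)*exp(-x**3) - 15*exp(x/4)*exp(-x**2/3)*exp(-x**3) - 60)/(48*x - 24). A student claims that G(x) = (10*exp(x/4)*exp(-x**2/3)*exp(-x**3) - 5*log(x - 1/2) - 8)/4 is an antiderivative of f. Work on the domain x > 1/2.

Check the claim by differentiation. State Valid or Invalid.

d/dx[G] = (-360*x**3*exp(x/4) + 100*x**2*exp(x/4) + 70*x*exp(x/4) - 15*exp(x/4) - 60*exp(x**2/3)*exp(x**3))/(48*x*exp(x**2/3)*exp(x**3) - 24*exp(x**2/3)*exp(x**3))
This equals f(x) exactly, so the claim holds.

Valid: G'(x) = f(x).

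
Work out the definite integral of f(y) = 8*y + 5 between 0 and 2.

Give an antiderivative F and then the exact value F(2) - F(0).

Antiderivative: F(y) = 4*y**2 + 5*y; value = 26

Any candidate F(y) must reproduce f(y) exactly when differentiated.
F(y) = 4*y**2 + 5*y is an antiderivative of f.
Check: d/dy[4*y**2 + 5*y] = 8*y + 5 = f(y).
F(2) = 26; F(0) = 0.
Integral = F(2) - F(0) = 26.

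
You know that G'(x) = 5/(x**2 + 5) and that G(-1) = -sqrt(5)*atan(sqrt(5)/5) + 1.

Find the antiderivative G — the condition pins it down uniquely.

G(x) = sqrt(5)*atan(sqrt(5)*x/5) + 1

A first test for any G(x): its x-derivative must equal the given G'(x).
A general antiderivative is sqrt(5)*atan(sqrt(5)*x/5) + C.
The condition gives C = -sqrt(5)*atan(sqrt(5)/5) + 1 - (-sqrt(5)*atan(sqrt(5)/5)) = 1.
So G(x) = sqrt(5)*atan(sqrt(5)*x/5) + 1.
Check: d/dx[sqrt(5)*atan(sqrt(5)*x/5) + 1] = 5/(x**2 + 5) = G'(x).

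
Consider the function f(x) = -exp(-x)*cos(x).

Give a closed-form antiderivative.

An antiderivative is F(x) = -exp(-x)*sin(x)/2 + exp(-x)*cos(x)/2.

A first test for any F(x): its x-derivative must equal f(x) identically.
Check: d/dx[-exp(-x)*sin(x)/2 + exp(-x)*cos(x)/2] = -exp(-x)*cos(x) = f(x).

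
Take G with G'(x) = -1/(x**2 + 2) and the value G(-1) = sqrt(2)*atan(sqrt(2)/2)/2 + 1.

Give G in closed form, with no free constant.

Whatever form G(x) takes, its d/dx must return the stated G'(x).
A general antiderivative is -sqrt(2)*atan(sqrt(2)*x/2)/2 + C.
The condition gives C = sqrt(2)*atan(sqrt(2)/2)/2 + 1 - (sqrt(2)*atan(sqrt(2)/2)/2) = 1.
So G(x) = -sqrt(2)*atan(sqrt(2)*x/2)/2 + 1.
Check: d/dx[-sqrt(2)*atan(sqrt(2)*x/2)/2 + 1] = -1/(x**2 + 2) = G'(x).

G(x) = -sqrt(2)*atan(sqrt(2)*x/2)/2 + 1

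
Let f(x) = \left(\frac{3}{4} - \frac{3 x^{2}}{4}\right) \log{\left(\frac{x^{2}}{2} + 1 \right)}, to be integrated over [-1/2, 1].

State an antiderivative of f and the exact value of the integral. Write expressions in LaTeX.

Antiderivative: F(x) = \frac{2 x^{3} + 3 x \left(3 - x^{2}\right) \log{\left(\frac{x^{2}}{2} + 1 \right)} - 30 x + 30 \sqrt{2} \operatorname{atan}{\left(\frac{\sqrt{2} x}{2} \right)}}{12}; value = - \frac{57}{16} + \frac{11 \log{\left(\frac{9}{8} \right)}}{32} + \frac{\log{\left(\frac{3}{2} \right)}}{2} + \frac{5 \sqrt{2} \operatorname{atan}{\left(\frac{\sqrt{2}}{4} \right)}}{2} + \frac{5 \sqrt{2} \operatorname{atan}{\left(\frac{\sqrt{2}}{2} \right)}}{2}

For F(x) to be correct the identity F'(x) - f(x) = 0 must hold.
F(x) = \frac{2 x^{3} + 3 x \left(3 - x^{2}\right) \log{\left(\frac{x^{2}}{2} + 1 \right)} - 30 x + 30 \sqrt{2} \operatorname{atan}{\left(\frac{\sqrt{2} x}{2} \right)}}{12} is an antiderivative of f.
Check: d/dx[\frac{2 x^{3} + 3 x \left(3 - x^{2}\right) \log{\left(\frac{x^{2}}{2} + 1 \right)} - 30 x + 30 \sqrt{2} \operatorname{atan}{\left(\frac{\sqrt{2} x}{2} \right)}}{12}] = - \frac{3 x^{2} \log{\left(\frac{x^{2}}{2} + 1 \right)}}{4} + \frac{3 \log{\left(\frac{x^{2}}{2} + 1 \right)}}{4}, which equals f(x).
F(1) = - \frac{7}{3} + \frac{\log{\left(\frac{3}{2} \right)}}{2} + \frac{5 \sqrt{2} \operatorname{atan}{\left(\frac{\sqrt{2}}{2} \right)}}{2}; F(-1/2) = - \frac{5 \sqrt{2} \operatorname{atan}{\left(\frac{\sqrt{2}}{4} \right)}}{2} - \frac{11 \log{\left(\frac{9}{8} \right)}}{32} + \frac{59}{48}.
Integral = F(1) - F(-1/2) = - \frac{57}{16} + \frac{11 \log{\left(\frac{9}{8} \right)}}{32} + \frac{\log{\left(\frac{3}{2} \right)}}{2} + \frac{5 \sqrt{2} \operatorname{atan}{\left(\frac{\sqrt{2}}{4} \right)}}{2} + \frac{5 \sqrt{2} \operatorname{atan}{\left(\frac{\sqrt{2}}{2} \right)}}{2}.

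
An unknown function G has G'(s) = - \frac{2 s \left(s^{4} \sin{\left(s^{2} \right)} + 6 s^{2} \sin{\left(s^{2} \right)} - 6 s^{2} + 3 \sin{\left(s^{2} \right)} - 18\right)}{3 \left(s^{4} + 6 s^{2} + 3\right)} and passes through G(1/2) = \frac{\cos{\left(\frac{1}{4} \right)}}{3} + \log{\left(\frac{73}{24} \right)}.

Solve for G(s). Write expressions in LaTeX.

The proposed G(s) is checked by its d/ds: the result must match the given G'(s).
A general antiderivative is \log{\left(\frac{2 s^{4}}{3} + 4 s^{2} + 2 \right)} + \frac{\cos{\left(s^{2} \right)}}{3} + C.
The condition gives C = \frac{\cos{\left(\frac{1}{4} \right)}}{3} + \log{\left(\frac{73}{24} \right)} - (\frac{\cos{\left(\frac{1}{4} \right)}}{3} + \log{\left(\frac{73}{24} \right)}) = 0.
So G(s) = \frac{3 \log{\left(\frac{2 s^{4}}{3} + 4 s^{2} + 2 \right)} + \cos{\left(s^{2} \right)}}{3}.
Check: d/ds[\frac{3 \log{\left(\frac{2 s^{4}}{3} + 4 s^{2} + 2 \right)} + \cos{\left(s^{2} \right)}}{3}] = \frac{- 2 s^{5} \sin{\left(s^{2} \right)} - 12 s^{3} \sin{\left(s^{2} \right)} + 12 s^{3} - 6 s \sin{\left(s^{2} \right)} + 36 s}{3 s^{4} + 18 s^{2} + 9}, which equals G'(s).

G(s) = \frac{3 \log{\left(\frac{2 s^{4}}{3} + 4 s^{2} + 2 \right)} + \cos{\left(s^{2} \right)}}{3}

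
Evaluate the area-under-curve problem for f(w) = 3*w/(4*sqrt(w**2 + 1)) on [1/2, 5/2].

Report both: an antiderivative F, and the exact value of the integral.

Antiderivative: F(w) = 3*sqrt(w**2 + 1)/4; value = -3*sqrt(5)/8 + 3*sqrt(29)/8

f matches the chain-rule pattern g'(h)*h' with inner function h(w) = w**2 + 1; substituting u = h(w) collapses the integral.
F(w) = 3*sqrt(w**2 + 1)/4 is an antiderivative of f.
Check: d/dw[3*sqrt(w**2 + 1)/4] = 3*w/(4*sqrt(w**2 + 1)) = f(w).
F(5/2) = 3*sqrt(29)/8; F(1/2) = 3*sqrt(5)/8.
Integral = F(5/2) - F(1/2) = -3*sqrt(5)/8 + 3*sqrt(29)/8.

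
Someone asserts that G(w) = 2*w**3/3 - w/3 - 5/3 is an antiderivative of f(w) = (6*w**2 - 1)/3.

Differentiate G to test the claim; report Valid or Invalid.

d/dw[G] = 2*w**2 - 1/3
This equals f(w) exactly, so the claim holds.

Valid: G'(w) = f(w).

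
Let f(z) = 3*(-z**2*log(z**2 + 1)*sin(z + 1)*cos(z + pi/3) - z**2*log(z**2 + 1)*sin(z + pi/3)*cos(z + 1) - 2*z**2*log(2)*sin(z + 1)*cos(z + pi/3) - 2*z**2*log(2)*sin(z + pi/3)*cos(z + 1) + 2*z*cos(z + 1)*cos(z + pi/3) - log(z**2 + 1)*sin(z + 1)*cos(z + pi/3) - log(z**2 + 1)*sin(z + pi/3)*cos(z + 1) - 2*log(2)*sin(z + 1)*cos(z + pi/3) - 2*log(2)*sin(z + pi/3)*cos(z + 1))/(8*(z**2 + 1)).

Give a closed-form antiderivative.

Differentiate the proposed F(z) back; it has to land on f(z) exactly.
Check: d/dz[3*log(4*z**2 + 4)*cos(z + 1)*cos(z + pi/3)/8] = (-3*z**2*log(z**2 + 1)*sin(z + 1)*cos(z + pi/3) - 3*z**2*log(z**2 + 1)*sin(z + pi/3)*cos(z + 1) - 6*z**2*log(2)*sin(z + 1)*cos(z + pi/3) - 6*z**2*log(2)*sin(z + pi/3)*cos(z + 1) + 6*z*cos(z + 1)*cos(z + pi/3) - 3*log(z**2 + 1)*sin(z + 1)*cos(z + pi/3) - 3*log(z**2 + 1)*sin(z + pi/3)*cos(z + 1) - 6*log(2)*sin(z + 1)*cos(z + pi/3) - 6*log(2)*sin(z + pi/3)*cos(z + 1))/(8*z**2 + 8), which equals f(z).

An antiderivative is F(z) = 3*log(4*z**2 + 4)*cos(z + 1)*cos(z + pi/3)/8.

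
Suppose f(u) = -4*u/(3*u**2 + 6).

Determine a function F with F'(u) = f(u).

An antiderivative is F(u) = -2*log(2*u**2 + 4)/3.

The substitution w = 2*u**2 + 4 works: f is exactly (dF/dw)*(dw/du) for that inner function.
Check: d/du[-2*log(2*u**2 + 4)/3] = -4*u/(3*u**2 + 6) = f(u).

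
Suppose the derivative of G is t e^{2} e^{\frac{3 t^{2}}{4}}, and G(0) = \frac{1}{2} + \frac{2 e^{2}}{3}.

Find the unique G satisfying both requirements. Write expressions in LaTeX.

G'(t) matches the chain-rule pattern g'(h)*h' with inner function h(t) = \frac{3 t^{2}}{4} + 2; substituting u = h(t) collapses the integral.
A general antiderivative is \frac{2 e^{\frac{3 t^{2}}{4} + 2}}{3} + C.
The condition gives C = \frac{1}{2} + \frac{2 e^{2}}{3} - (\frac{2 e^{2}}{3}) = \frac{1}{2}.
So G(t) = \frac{4 e^{2} e^{\frac{3 t^{2}}{4}} + 3}{6}.
Check: d/dt[\frac{4 e^{2} e^{\frac{3 t^{2}}{4}} + 3}{6}] = t e^{2} e^{\frac{3 t^{2}}{4}} = G'(t).

G(t) = \frac{4 e^{2} e^{\frac{3 t^{2}}{4}} + 3}{6}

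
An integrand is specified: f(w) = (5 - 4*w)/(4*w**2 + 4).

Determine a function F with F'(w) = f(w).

A first test for any F(w): its w-derivative must equal f(w) identically.
Check: d/dw[(-2*log(w**2 + 1) + 5*atan(w))/4] = (5 - 4*w)/(4*w**2 + 4) = f(w).

An antiderivative is F(w) = (-2*log(w**2 + 1) + 5*atan(w))/4.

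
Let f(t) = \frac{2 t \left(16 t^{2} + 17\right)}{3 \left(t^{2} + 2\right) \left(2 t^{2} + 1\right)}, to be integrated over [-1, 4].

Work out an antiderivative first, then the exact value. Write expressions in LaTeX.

Since d/dt undoes antidifferentiation here, F'(t) = f(t) is required of F(t).
F(t) = \frac{5 \log{\left(\frac{t^{2}}{2} + 1 \right)} + 3 \log{\left(2 t^{2} + 1 \right)}}{3} is an antiderivative of f.
Check: d/dt[\frac{5 \log{\left(\frac{t^{2}}{2} + 1 \right)} + 3 \log{\left(2 t^{2} + 1 \right)}}{3}] = \frac{32 t^{3} + 34 t}{6 t^{4} + 15 t^{2} + 6}, which equals f(t).
F(4) = \log{\left(33 \right)} + \frac{5 \log{\left(9 \right)}}{3}; F(-1) = \frac{5 \log{\left(\frac{3}{2} \right)}}{3} + \log{\left(3 \right)}.
Integral = F(4) - F(-1) = - \log{\left(3 \right)} - \frac{5 \log{\left(\frac{3}{2} \right)}}{3} + \log{\left(33 \right)} + \frac{5 \log{\left(9 \right)}}{3}.

Antiderivative: F(t) = \frac{5 \log{\left(\frac{t^{2}}{2} + 1 \right)} + 3 \log{\left(2 t^{2} + 1 \right)}}{3}; value = - \log{\left(3 \right)} - \frac{5 \log{\left(\frac{3}{2} \right)}}{3} + \log{\left(33 \right)} + \frac{5 \log{\left(9 \right)}}{3}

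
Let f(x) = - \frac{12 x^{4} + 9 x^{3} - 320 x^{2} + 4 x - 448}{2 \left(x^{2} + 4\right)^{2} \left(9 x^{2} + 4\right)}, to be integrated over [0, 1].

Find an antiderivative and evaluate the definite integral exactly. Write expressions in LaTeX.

Recover f(x) by differentiating a candidate F(x); any mismatch rules it out.
F(x) = \frac{8 x^{2} \operatorname{atan}{\left(\frac{3 x}{2} \right)} + 8 x + 32 \operatorname{atan}{\left(\frac{3 x}{2} \right)} + 1}{4 \left(x^{2} + 4\right)} is an antiderivative of f.
Check: d/dx[\frac{8 x^{2} \operatorname{atan}{\left(\frac{3 x}{2} \right)} + 8 x + 32 \operatorname{atan}{\left(\frac{3 x}{2} \right)} + 1}{4 \left(x^{2} + 4\right)}] = \frac{- 12 x^{4} - 9 x^{3} + 320 x^{2} - 4 x + 448}{18 x^{6} + 152 x^{4} + 352 x^{2} + 128}, which equals f(x).
F(1) = \frac{9}{20} + 2 \operatorname{atan}{\left(\frac{3}{2} \right)}; F(0) = \frac{1}{16}.
Integral = F(1) - F(0) = \frac{31}{80} + 2 \operatorname{atan}{\left(\frac{3}{2} \right)}.

Antiderivative: F(x) = \frac{8 x^{2} \operatorname{atan}{\left(\frac{3 x}{2} \right)} + 8 x + 32 \operatorname{atan}{\left(\frac{3 x}{2} \right)} + 1}{4 \left(x^{2} + 4\right)}; value = \frac{31}{80} + 2 \operatorname{atan}{\left(\frac{3}{2} \right)}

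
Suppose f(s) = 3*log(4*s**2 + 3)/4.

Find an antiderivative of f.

An antiderivative is F(s) = 3*s*log(4*s**2 + 3)/4 - 3*s/2 + 3*sqrt(3)*atan(2*sqrt(3)*s/3)/4.

A first test for any F(s): its s-derivative must equal f(s) identically.
Check: d/ds[3*s*log(4*s**2 + 3)/4 - 3*s/2 + 3*sqrt(3)*atan(2*sqrt(3)*s/3)/4] = 3*log(4*s**2 + 3)/4 = f(s).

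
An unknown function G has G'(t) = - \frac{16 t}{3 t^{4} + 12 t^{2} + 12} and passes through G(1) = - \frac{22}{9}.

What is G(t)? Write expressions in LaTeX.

Recognize the product-rule pattern: G'(t) = u'v + uv' with u = \frac{2}{t^{2} + 2}, v = - \frac{5 t^{2}}{3} - 2, so integration by parts undoes it.
A general antiderivative is \frac{2 \left(- \frac{5 t^{2}}{3} - 2\right)}{t^{2} + 2} + C.
The condition gives C = - \frac{22}{9} - (- \frac{22}{9}) = 0.
So G(t) = - \frac{2 \left(5 t^{2} + 6\right)}{3 \left(t^{2} + 2\right)}.
Check: d/dt[- \frac{2 \left(5 t^{2} + 6\right)}{3 \left(t^{2} + 2\right)}] = - \frac{16 t}{3 t^{4} + 12 t^{2} + 12} = G'(t).

G(t) = - \frac{2 \left(5 t^{2} + 6\right)}{3 \left(t^{2} + 2\right)}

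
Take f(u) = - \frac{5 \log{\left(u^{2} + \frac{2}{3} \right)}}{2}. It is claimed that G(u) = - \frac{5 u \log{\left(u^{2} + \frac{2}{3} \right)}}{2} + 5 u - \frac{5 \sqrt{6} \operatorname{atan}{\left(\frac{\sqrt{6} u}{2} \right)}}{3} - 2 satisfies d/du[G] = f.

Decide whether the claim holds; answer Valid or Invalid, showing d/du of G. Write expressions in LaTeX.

d/du[G] = - \frac{5 \log{\left(u^{2} + \frac{2}{3} \right)}}{2}
This equals f(u) exactly, so the claim holds.

Valid: G'(u) = f(u).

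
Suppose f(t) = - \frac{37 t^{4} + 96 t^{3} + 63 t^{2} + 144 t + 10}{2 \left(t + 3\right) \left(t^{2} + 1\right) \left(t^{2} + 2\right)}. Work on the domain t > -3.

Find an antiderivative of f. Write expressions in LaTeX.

An antiderivative is F(t) = - \frac{5 \log{\left(t + 3 \right)} + 8 \log{\left(t^{4} + 3 t^{2} + 2 \right)}}{2}.

An antiderivative F(t) passes only if d/dt[F] lands on f(t) exactly.
Check: d/dt[- \frac{5 \log{\left(t + 3 \right)} + 8 \log{\left(t^{4} + 3 t^{2} + 2 \right)}}{2}] = \frac{- 37 t^{4} - 96 t^{3} - 63 t^{2} - 144 t - 10}{2 t^{5} + 6 t^{4} + 6 t^{3} + 18 t^{2} + 4 t + 12}, which equals f(t).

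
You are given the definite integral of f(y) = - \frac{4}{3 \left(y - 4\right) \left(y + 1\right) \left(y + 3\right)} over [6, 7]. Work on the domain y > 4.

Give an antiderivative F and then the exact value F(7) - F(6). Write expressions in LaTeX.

Factor the denominator (3 \left(y - 4\right) \left(y + 1\right) \left(y + 3\right)) and decompose: f = - \frac{2}{21 \left(y + 3\right)} + \frac{2}{15 \left(y + 1\right)} - \frac{4}{105 \left(y - 4\right)}; each piece integrates to a log, atan, or power term.
F(y) = - \frac{4 \log{\left(y - 4 \right)}}{105} + \frac{2 \log{\left(y + 1 \right)}}{15} - \frac{2 \log{\left(y + 3 \right)}}{21} is an antiderivative of f.
Check: d/dy[- \frac{4 \log{\left(y - 4 \right)}}{105} + \frac{2 \log{\left(y + 1 \right)}}{15} - \frac{2 \log{\left(y + 3 \right)}}{21}] = - \frac{4}{3 y^{3} - 39 y - 36}, which equals f(y).
F(7) = - \frac{2 \log{\left(10 \right)}}{21} - \frac{4 \log{\left(3 \right)}}{105} + \frac{2 \log{\left(8 \right)}}{15}; F(6) = - \frac{2 \log{\left(9 \right)}}{21} - \frac{4 \log{\left(2 \right)}}{105} + \frac{2 \log{\left(7 \right)}}{15}.
Integral = F(7) - F(6) = - \frac{2 \log{\left(7 \right)}}{15} - \frac{2 \log{\left(10 \right)}}{21} - \frac{4 \log{\left(3 \right)}}{105} + \frac{4 \log{\left(2 \right)}}{105} + \frac{2 \log{\left(9 \right)}}{21} + \frac{2 \log{\left(8 \right)}}{15}.

Antiderivative: F(y) = - \frac{4 \log{\left(y - 4 \right)}}{105} + \frac{2 \log{\left(y + 1 \right)}}{15} - \frac{2 \log{\left(y + 3 \right)}}{21}; value = - \frac{2 \log{\left(7 \right)}}{15} - \frac{2 \log{\left(10 \right)}}{21} - \frac{4 \log{\left(3 \right)}}{105} + \frac{4 \log{\left(2 \right)}}{105} + \frac{2 \log{\left(9 \right)}}{21} + \frac{2 \log{\left(8 \right)}}{15}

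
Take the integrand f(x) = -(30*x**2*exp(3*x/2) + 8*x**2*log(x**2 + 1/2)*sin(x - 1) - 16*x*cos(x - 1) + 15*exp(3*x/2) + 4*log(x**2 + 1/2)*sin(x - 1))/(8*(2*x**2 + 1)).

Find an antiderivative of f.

An antiderivative is F(x) = (-5*exp(3*x/2) + 2*log(x**2 + 1/2)*cos(x - 1))/4.

Recover f(x) by differentiating a candidate F(x); any mismatch rules it out.
Check: d/dx[(-5*exp(3*x/2) + 2*log(x**2 + 1/2)*cos(x - 1))/4] = (-30*x**2*exp(3*x/2) - 8*x**2*log(x**2 + 1/2)*sin(x - 1) + 16*x*cos(x - 1) - 15*exp(3*x/2) - 4*log(x**2 + 1/2)*sin(x - 1))/(16*x**2 + 8), which equals f(x).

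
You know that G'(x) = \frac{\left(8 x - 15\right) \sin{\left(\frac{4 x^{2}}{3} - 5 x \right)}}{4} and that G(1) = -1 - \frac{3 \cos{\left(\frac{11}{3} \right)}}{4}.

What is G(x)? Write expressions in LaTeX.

G(x) = - \frac{3 \cos{\left(\frac{4 x^{2}}{3} - 5 x \right)}}{4} - 1

The substitution u = \frac{4 x^{2}}{3} - 5 x works: G'(x) is exactly (dG/du)*(du/dx) for that inner function.
A general antiderivative is - \frac{3 \cos{\left(\frac{4 x^{2}}{3} - 5 x \right)}}{4} + C.
The condition gives C = -1 - \frac{3 \cos{\left(\frac{11}{3} \right)}}{4} - (- \frac{3 \cos{\left(\frac{11}{3} \right)}}{4}) = -1.
So G(x) = - \frac{3 \cos{\left(\frac{4 x^{2}}{3} - 5 x \right)}}{4} - 1.
Check: d/dx[- \frac{3 \cos{\left(\frac{4 x^{2}}{3} - 5 x \right)}}{4} - 1] = 2 x \sin{\left(\frac{4 x^{2}}{3} - 5 x \right)} - \frac{15 \sin{\left(\frac{4 x^{2}}{3} - 5 x \right)}}{4}, which equals G'(x).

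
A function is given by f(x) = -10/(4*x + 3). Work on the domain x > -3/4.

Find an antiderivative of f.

Differentiate the proposed F(x) back; it has to land on f(x) exactly.
Check: d/dx[-5*log(2*x + 3/2)/2] = -10/(4*x + 3) = f(x).

An antiderivative is F(x) = -5*log(2*x + 3/2)/2.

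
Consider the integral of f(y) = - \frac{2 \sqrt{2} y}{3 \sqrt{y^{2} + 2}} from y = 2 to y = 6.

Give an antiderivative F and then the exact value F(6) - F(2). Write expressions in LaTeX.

The substitution u = \frac{y^{2}}{2} + 1 works: f is exactly (dF/du)*(du/dy) for that inner function.
F(y) = - \frac{4 \sqrt{\frac{y^{2}}{2} + 1}}{3} is an antiderivative of f.
Check: d/dy[- \frac{4 \sqrt{\frac{y^{2}}{2} + 1}}{3}] = - \frac{2 \sqrt{2} y}{3 \sqrt{y^{2} + 2}} = f(y).
F(6) = - \frac{4 \sqrt{19}}{3}; F(2) = - \frac{4 \sqrt{3}}{3}.
Integral = F(6) - F(2) = - \frac{4 \sqrt{19}}{3} + \frac{4 \sqrt{3}}{3}.

Antiderivative: F(y) = - \frac{4 \sqrt{\frac{y^{2}}{2} + 1}}{3}; value = - \frac{4 \sqrt{19}}{3} + \frac{4 \sqrt{3}}{3}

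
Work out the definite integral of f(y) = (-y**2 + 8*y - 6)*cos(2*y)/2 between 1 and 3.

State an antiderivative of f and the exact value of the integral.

A candidate is checked by its d/dy: the result must match f(y).
F(y) = -y**2*sin(2*y)/4 + 2*y*sin(2*y) - y*cos(2*y)/4 - 11*sin(2*y)/8 + cos(2*y) is an antiderivative of f.
Check: d/dy[-y**2*sin(2*y)/4 + 2*y*sin(2*y) - y*cos(2*y)/4 - 11*sin(2*y)/8 + cos(2*y)] = -y**2*cos(2*y)/2 + 4*y*cos(2*y) - 3*cos(2*y), which equals f(y).
F(3) = 19*sin(6)/8 + cos(6)/4; F(1) = 3*cos(2)/4 + 3*sin(2)/8.
Integral = F(3) - F(1) = 19*sin(6)/8 - 3*sin(2)/8 + cos(6)/4 - 3*cos(2)/4.

Antiderivative: F(y) = -y**2*sin(2*y)/4 + 2*y*sin(2*y) - y*cos(2*y)/4 - 11*sin(2*y)/8 + cos(2*y); value = 19*sin(6)/8 - 3*sin(2)/8 + cos(6)/4 - 3*cos(2)/4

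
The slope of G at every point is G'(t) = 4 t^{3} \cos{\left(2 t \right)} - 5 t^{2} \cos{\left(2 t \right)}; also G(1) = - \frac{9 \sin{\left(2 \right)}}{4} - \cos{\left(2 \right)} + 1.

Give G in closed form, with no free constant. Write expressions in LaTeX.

The integrand splits into summands that can be handled one at a time.
A general antiderivative is 2 t^{3} \sin{\left(2 t \right)} - \frac{5 t^{2} \sin{\left(2 t \right)}}{2} + 3 t^{2} \cos{\left(2 t \right)} - 3 t \sin{\left(2 t \right)} - \frac{5 t \cos{\left(2 t \right)}}{2} + \frac{5 \sin{\left(2 t \right)}}{4} - \frac{3 \cos{\left(2 t \right)}}{2} + C.
The condition gives C = - \frac{9 \sin{\left(2 \right)}}{4} - \cos{\left(2 \right)} + 1 - (- \frac{9 \sin{\left(2 \right)}}{4} - \cos{\left(2 \right)}) = 1.
So G(t) = 2 t^{3} \sin{\left(2 t \right)} - \frac{5 t^{2} \sin{\left(2 t \right)}}{2} + 3 t^{2} \cos{\left(2 t \right)} - 3 t \sin{\left(2 t \right)} - \frac{5 t \cos{\left(2 t \right)}}{2} + \frac{5 \sin{\left(2 t \right)}}{4} - \frac{3 \cos{\left(2 t \right)}}{2} + 1.
Check: d/dt[2 t^{3} \sin{\left(2 t \right)} - \frac{5 t^{2} \sin{\left(2 t \right)}}{2} + 3 t^{2} \cos{\left(2 t \right)} - 3 t \sin{\left(2 t \right)} - \frac{5 t \cos{\left(2 t \right)}}{2} + \frac{5 \sin{\left(2 t \right)}}{4} - \frac{3 \cos{\left(2 t \right)}}{2} + 1] = 4 t^{3} \cos{\left(2 t \right)} - 5 t^{2} \cos{\left(2 t \right)} = G'(t).

G(t) = 2 t^{3} \sin{\left(2 t \right)} - \frac{5 t^{2} \sin{\left(2 t \right)}}{2} + 3 t^{2} \cos{\left(2 t \right)} - 3 t \sin{\left(2 t \right)} - \frac{5 t \cos{\left(2 t \right)}}{2} + \frac{5 \sin{\left(2 t \right)}}{4} - \frac{3 \cos{\left(2 t \right)}}{2} + 1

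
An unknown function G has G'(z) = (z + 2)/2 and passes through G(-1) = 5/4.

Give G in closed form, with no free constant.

G(z) = z**2/4 + z + 2

Whatever form G(z) takes, its d/dz must return the stated G'(z).
A general antiderivative is z**2/4 + z + C.
The condition gives C = 5/4 - (-3/4) = 2.
So G(z) = z**2/4 + z + 2.
Check: d/dz[z**2/4 + z + 2] = z/2 + 1, which equals G'(z).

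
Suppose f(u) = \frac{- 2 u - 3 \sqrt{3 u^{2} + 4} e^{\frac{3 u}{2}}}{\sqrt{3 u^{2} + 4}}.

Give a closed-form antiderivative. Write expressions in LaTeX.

An antiderivative is F(u) = \frac{2 \left(- \sqrt{3 u^{2} + 4} - 3 e^{\frac{3 u}{2}}\right)}{3}.

Check any antiderivative F(u) by computing F'(u) and comparing it with f(u).
Check: d/du[\frac{2 \left(- \sqrt{3 u^{2} + 4} - 3 e^{\frac{3 u}{2}}\right)}{3}] = \frac{- 2 u - 3 \sqrt{3 u^{2} + 4} e^{\frac{3 u}{2}}}{\sqrt{3 u^{2} + 4}} = f(u).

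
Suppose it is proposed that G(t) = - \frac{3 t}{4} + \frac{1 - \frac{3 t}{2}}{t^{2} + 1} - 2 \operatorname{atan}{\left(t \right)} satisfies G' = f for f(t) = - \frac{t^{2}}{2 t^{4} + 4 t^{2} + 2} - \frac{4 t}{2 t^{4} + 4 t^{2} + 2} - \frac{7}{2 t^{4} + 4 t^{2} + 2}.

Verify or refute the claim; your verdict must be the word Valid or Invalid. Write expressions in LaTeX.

Invalid: d/dt[G] - f = - \frac{3}{4}, which is not 0.

d/dt[G] = \frac{- 3 t^{4} - 8 t^{2} - 8 t - 17}{4 t^{4} + 8 t^{2} + 4}
d/dt[G] - f(t) = - \frac{3}{4} != 0.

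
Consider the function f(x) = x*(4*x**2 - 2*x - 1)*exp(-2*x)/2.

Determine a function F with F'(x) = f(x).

f has the shape u'v + uv' for u = -x**3 - x**2 - 3*x/4 - 3/8 and v = exp(-2*x) — it is the derivative of the product u*v.
Check: d/dx[(-8*x**3 - 8*x**2 - 6*x - 3)*exp(-2*x)/8] = (4*x**3 - 2*x**2 - x)*exp(-2*x)/2, which equals f(x).

An antiderivative is F(x) = (-8*x**3 - 8*x**2 - 6*x - 3)*exp(-2*x)/8.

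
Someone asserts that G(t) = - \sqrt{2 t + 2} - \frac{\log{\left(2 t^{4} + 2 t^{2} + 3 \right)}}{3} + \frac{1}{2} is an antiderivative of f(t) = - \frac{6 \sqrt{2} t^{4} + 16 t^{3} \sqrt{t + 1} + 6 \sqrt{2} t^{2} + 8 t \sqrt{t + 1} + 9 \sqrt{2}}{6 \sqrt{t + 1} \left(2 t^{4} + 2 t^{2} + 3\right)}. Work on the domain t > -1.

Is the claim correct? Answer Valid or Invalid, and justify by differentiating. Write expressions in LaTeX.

d/dt[G] = \frac{- 6 \sqrt{2} t^{4} - 16 t^{3} \sqrt{t + 1} - 6 \sqrt{2} t^{2} - 8 t \sqrt{t + 1} - 9 \sqrt{2}}{12 t^{4} \sqrt{t + 1} + 12 t^{2} \sqrt{t + 1} + 18 \sqrt{t + 1}}
This equals f(t) exactly, so the claim holds.

Valid. The derivative of G reproduces f.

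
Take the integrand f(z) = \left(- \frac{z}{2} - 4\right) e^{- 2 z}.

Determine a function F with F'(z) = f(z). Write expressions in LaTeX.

f has the shape u'v + uv' for u = \frac{z}{4} + \frac{17}{8} and v = e^{- 2 z} — it is the derivative of the product u*v.
Check: d/dz[\frac{\left(2 z + 17\right) e^{- 2 z}}{8}] = \frac{\left(- z - 8\right) e^{- 2 z}}{2}, which equals f(z).

An antiderivative is F(z) = \frac{\left(2 z + 17\right) e^{- 2 z}}{8}.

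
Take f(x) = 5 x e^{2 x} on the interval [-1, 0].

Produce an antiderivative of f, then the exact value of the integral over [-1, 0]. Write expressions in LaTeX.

Recognize the product-rule pattern: f = u'v + uv' with u = \frac{5 x}{2} - \frac{5}{4}, v = e^{2 x}, so integration by parts undoes it.
F(x) = \frac{5 x e^{2 x}}{2} - \frac{5 e^{2 x}}{4} is an antiderivative of f.
Check: d/dx[\frac{5 x e^{2 x}}{2} - \frac{5 e^{2 x}}{4}] = 5 x e^{2 x} = f(x).
F(0) = - \frac{5}{4}; F(-1) = - \frac{15}{4 e^{2}}.
Integral = F(0) - F(-1) = - \frac{5}{4} + \frac{15}{4 e^{2}}.

Antiderivative: F(x) = \frac{5 x e^{2 x}}{2} - \frac{5 e^{2 x}}{4}; value = - \frac{5}{4} + \frac{15}{4 e^{2}}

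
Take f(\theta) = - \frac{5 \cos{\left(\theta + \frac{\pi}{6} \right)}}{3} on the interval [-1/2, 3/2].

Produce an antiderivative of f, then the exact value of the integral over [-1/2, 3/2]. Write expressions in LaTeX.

Antiderivative: F(\theta) = - \frac{5 \sin{\left(\theta + \frac{\pi}{6} \right)}}{3}; value = - \frac{5 \sin{\left(\frac{\pi}{6} + \frac{3}{2} \right)}}{3} + \frac{5 \cos{\left(\frac{1}{2} + \frac{\pi}{3} \right)}}{3}

An antiderivative F(\theta) passes only if d/d\theta[F] lands on f(\theta) exactly.
F(\theta) = - \frac{5 \sin{\left(\theta + \frac{\pi}{6} \right)}}{3} is an antiderivative of f.
Check: d/d\theta[- \frac{5 \sin{\left(\theta + \frac{\pi}{6} \right)}}{3}] = - \frac{5 \cos{\left(\theta + \frac{\pi}{6} \right)}}{3} = f(\theta).
F(3/2) = - \frac{5 \sin{\left(\frac{\pi}{6} + \frac{3}{2} \right)}}{3}; F(-1/2) = - \frac{5 \cos{\left(\frac{1}{2} + \frac{\pi}{3} \right)}}{3}.
Integral = F(3/2) - F(-1/2) = - \frac{5 \sin{\left(\frac{\pi}{6} + \frac{3}{2} \right)}}{3} + \frac{5 \cos{\left(\frac{1}{2} + \frac{\pi}{3} \right)}}{3}.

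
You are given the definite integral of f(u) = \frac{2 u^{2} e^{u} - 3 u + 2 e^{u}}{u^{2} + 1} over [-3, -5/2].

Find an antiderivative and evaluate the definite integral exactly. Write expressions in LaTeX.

A candidate is checked by its d/du: the result must match f(u).
F(u) = \frac{4 e^{u} - 3 \log{\left(2 u^{2} + 2 \right)}}{2} is an antiderivative of f.
Check: d/du[\frac{4 e^{u} - 3 \log{\left(2 u^{2} + 2 \right)}}{2}] = \frac{2 u^{2} e^{u} - 3 u + 2 e^{u}}{u^{2} + 1} = f(u).
F(-5/2) = - \frac{3 \log{\left(\frac{29}{2} \right)}}{2} + \frac{2}{e^{\frac{5}{2}}}; F(-3) = - \frac{3 \log{\left(20 \right)}}{2} + \frac{2}{e^{3}}.
Integral = F(-5/2) - F(-3) = - \frac{3 \log{\left(\frac{29}{2} \right)}}{2} - \frac{2}{e^{3}} + \frac{2}{e^{\frac{5}{2}}} + \frac{3 \log{\left(20 \right)}}{2}.

Antiderivative: F(u) = \frac{4 e^{u} - 3 \log{\left(2 u^{2} + 2 \right)}}{2}; value = - \frac{3 \log{\left(\frac{29}{2} \right)}}{2} - \frac{2}{e^{3}} + \frac{2}{e^{\frac{5}{2}}} + \frac{3 \log{\left(20 \right)}}{2}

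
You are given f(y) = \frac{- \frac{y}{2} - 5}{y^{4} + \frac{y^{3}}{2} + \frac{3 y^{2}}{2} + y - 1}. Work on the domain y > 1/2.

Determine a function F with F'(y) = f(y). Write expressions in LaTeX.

The denominator factors as \left(y + 1\right) \left(2 y - 1\right) \left(y^{2} + 2\right); partial fractions split f into directly integrable pieces: \frac{5 y + 16}{9 \left(y^{2} + 2\right)} - \frac{28}{9 \left(2 y - 1\right)} + \frac{1}{y + 1}.
Check: d/dy[- \frac{14 \log{\left(y - \frac{1}{2} \right)}}{9} + \log{\left(y + 1 \right)} + \frac{5 \log{\left(y^{2} + 2 \right)}}{18} + \frac{8 \sqrt{2} \operatorname{atan}{\left(\frac{\sqrt{2} y}{2} \right)}}{9}] = \frac{- y - 10}{2 y^{4} + y^{3} + 3 y^{2} + 2 y - 2}, which equals f(y).

An antiderivative is F(y) = - \frac{14 \log{\left(y - \frac{1}{2} \right)}}{9} + \log{\left(y + 1 \right)} + \frac{5 \log{\left(y^{2} + 2 \right)}}{18} + \frac{8 \sqrt{2} \operatorname{atan}{\left(\frac{\sqrt{2} y}{2} \right)}}{9}.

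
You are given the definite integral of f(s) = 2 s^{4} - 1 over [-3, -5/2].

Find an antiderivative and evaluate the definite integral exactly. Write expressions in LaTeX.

A first test for any F(s): its s-derivative must equal f(s) identically.
F(s) = \frac{2 s^{5}}{5} - s is an antiderivative of f.
Check: d/ds[\frac{2 s^{5}}{5} - s] = 2 s^{4} - 1 = f(s).
F(-5/2) = - \frac{585}{16}; F(-3) = - \frac{471}{5}.
Integral = F(-5/2) - F(-3) = \frac{4611}{80}.

Antiderivative: F(s) = \frac{2 s^{5}}{5} - s; value = \frac{4611}{80}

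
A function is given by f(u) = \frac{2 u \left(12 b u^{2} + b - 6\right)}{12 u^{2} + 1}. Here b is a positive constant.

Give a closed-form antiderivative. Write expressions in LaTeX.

Differentiate the proposed F(u) back; it has to land on f(u) exactly.
Check: d/du[b u^{2} - \frac{\log{\left(4 u^{2} + \frac{1}{3} \right)}}{2}] = \frac{24 b u^{3} + 2 b u - 12 u}{12 u^{2} + 1}, which equals f(u).

An antiderivative is F(u) = b u^{2} - \frac{\log{\left(4 u^{2} + \frac{1}{3} \right)}}{2}.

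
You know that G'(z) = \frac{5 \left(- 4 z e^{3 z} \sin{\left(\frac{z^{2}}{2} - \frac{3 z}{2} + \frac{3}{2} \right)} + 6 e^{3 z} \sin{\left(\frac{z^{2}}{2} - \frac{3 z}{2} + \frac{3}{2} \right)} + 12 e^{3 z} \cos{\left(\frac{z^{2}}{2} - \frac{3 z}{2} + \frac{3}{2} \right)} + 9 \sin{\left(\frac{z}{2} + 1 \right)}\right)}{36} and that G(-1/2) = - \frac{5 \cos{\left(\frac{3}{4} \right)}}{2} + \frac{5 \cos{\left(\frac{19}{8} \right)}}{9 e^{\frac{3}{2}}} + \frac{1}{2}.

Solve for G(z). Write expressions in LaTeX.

A first test for any G(z): its z-derivative must equal the given G'(z).
A general antiderivative is \frac{5 e^{3 z} \cos{\left(\frac{z^{2}}{2} - \frac{3 z}{2} + \frac{3}{2} \right)}}{9} - \frac{5 \cos{\left(\frac{z}{2} + 1 \right)}}{2} + C.
The condition gives C = - \frac{5 \cos{\left(\frac{3}{4} \right)}}{2} + \frac{5 \cos{\left(\frac{19}{8} \right)}}{9 e^{\frac{3}{2}}} + \frac{1}{2} - (- \frac{5 \cos{\left(\frac{3}{4} \right)}}{2} + \frac{5 \cos{\left(\frac{19}{8} \right)}}{9 e^{\frac{3}{2}}}) = \frac{1}{2}.
So G(z) = \frac{5 e^{3 z} \cos{\left(\frac{z^{2}}{2} - \frac{3 z}{2} + \frac{3}{2} \right)}}{9} - \frac{5 \cos{\left(\frac{z}{2} + 1 \right)}}{2} + \frac{1}{2}.
Check: d/dz[\frac{5 e^{3 z} \cos{\left(\frac{z^{2}}{2} - \frac{3 z}{2} + \frac{3}{2} \right)}}{9} - \frac{5 \cos{\left(\frac{z}{2} + 1 \right)}}{2} + \frac{1}{2}] = - \frac{5 z e^{3 z} \sin{\left(\frac{z^{2}}{2} - \frac{3 z}{2} + \frac{3}{2} \right)}}{9} + \frac{5 e^{3 z} \sin{\left(\frac{z^{2}}{2} - \frac{3 z}{2} + \frac{3}{2} \right)}}{6} + \frac{5 e^{3 z} \cos{\left(\frac{z^{2}}{2} - \frac{3 z}{2} + \frac{3}{2} \right)}}{3} + \frac{5 \sin{\left(\frac{z}{2} + 1 \right)}}{4}, which equals G'(z).

G(z) = \frac{5 e^{3 z} \cos{\left(\frac{z^{2}}{2} - \frac{3 z}{2} + \frac{3}{2} \right)}}{9} - \frac{5 \cos{\left(\frac{z}{2} + 1 \right)}}{2} + \frac{1}{2}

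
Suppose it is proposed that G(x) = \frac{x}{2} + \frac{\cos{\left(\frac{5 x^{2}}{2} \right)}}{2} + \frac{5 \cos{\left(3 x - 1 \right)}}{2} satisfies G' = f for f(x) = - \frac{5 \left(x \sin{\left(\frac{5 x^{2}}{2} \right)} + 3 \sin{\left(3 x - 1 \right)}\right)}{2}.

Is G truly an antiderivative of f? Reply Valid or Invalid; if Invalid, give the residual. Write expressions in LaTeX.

d/dx[G] = - \frac{5 x \sin{\left(\frac{5 x^{2}}{2} \right)}}{2} - \frac{15 \sin{\left(3 x - 1 \right)}}{2} + \frac{1}{2}
d/dx[G] - f(x) = \frac{1}{2} != 0.

Invalid: d/dx[G] - f = \frac{1}{2}, which is not 0.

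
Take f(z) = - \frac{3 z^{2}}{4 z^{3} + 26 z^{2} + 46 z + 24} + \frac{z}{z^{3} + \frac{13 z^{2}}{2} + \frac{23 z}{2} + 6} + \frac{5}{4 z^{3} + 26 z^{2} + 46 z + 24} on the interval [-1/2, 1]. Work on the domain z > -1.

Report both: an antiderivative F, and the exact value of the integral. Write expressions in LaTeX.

Antiderivative: F(z) = - \frac{\log{\left(z + 1 \right)}}{3} + \frac{31 \log{\left(z + \frac{3}{2} \right)}}{20} - \frac{59 \log{\left(z + 4 \right)}}{30}; value = - \frac{59 \log{\left(5 \right)}}{30} - \frac{2 \log{\left(2 \right)}}{3} + \frac{31 \log{\left(\frac{5}{2} \right)}}{20} + \frac{59 \log{\left(\frac{7}{2} \right)}}{30}

Factor the denominator (2 \left(z + 1\right) \left(z + 4\right) \left(2 z + 3\right)) and decompose: f = \frac{31}{10 \left(2 z + 3\right)} - \frac{59}{30 \left(z + 4\right)} - \frac{1}{3 \left(z + 1\right)}; each piece integrates to a log, atan, or power term.
F(z) = - \frac{\log{\left(z + 1 \right)}}{3} + \frac{31 \log{\left(z + \frac{3}{2} \right)}}{20} - \frac{59 \log{\left(z + 4 \right)}}{30} is an antiderivative of f.
Check: d/dz[- \frac{\log{\left(z + 1 \right)}}{3} + \frac{31 \log{\left(z + \frac{3}{2} \right)}}{20} - \frac{59 \log{\left(z + 4 \right)}}{30}] = \frac{- 3 z^{2} + 4 z + 5}{4 z^{3} + 26 z^{2} + 46 z + 24}, which equals f(z).
F(1) = - \frac{59 \log{\left(5 \right)}}{30} - \frac{\log{\left(2 \right)}}{3} + \frac{31 \log{\left(\frac{5}{2} \right)}}{20}; F(-1/2) = - \frac{59 \log{\left(\frac{7}{2} \right)}}{30} + \frac{\log{\left(2 \right)}}{3}.
Integral = F(1) - F(-1/2) = - \frac{59 \log{\left(5 \right)}}{30} - \frac{2 \log{\left(2 \right)}}{3} + \frac{31 \log{\left(\frac{5}{2} \right)}}{20} + \frac{59 \log{\left(\frac{7}{2} \right)}}{30}.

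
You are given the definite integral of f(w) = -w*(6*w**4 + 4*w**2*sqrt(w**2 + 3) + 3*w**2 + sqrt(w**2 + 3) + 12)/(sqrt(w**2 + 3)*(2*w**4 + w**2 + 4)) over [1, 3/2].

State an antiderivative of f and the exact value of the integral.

Check any antiderivative F(w) by computing F'(w) and comparing it with f(w).
F(w) = -(6*sqrt(w**2 + 3) + log(2*w**4 + w**2 + 4))/2 is an antiderivative of f.
Check: d/dw[-(6*sqrt(w**2 + 3) + log(2*w**4 + w**2 + 4))/2] = (-6*w**5 - 4*w**3*sqrt(w**2 + 3) - 3*w**3 - w*sqrt(w**2 + 3) - 12*w)/(2*w**4*sqrt(w**2 + 3) + w**2*sqrt(w**2 + 3) + 4*sqrt(w**2 + 3)), which equals f(w).
F(3/2) = -3*sqrt(21)/2 - log(131/8)/2; F(1) = -6 - log(7)/2.
Integral = F(3/2) - F(1) = -3*sqrt(21)/2 - log(131/8)/2 + log(7)/2 + 6.

Antiderivative: F(w) = -(6*sqrt(w**2 + 3) + log(2*w**4 + w**2 + 4))/2; value = -3*sqrt(21)/2 - log(131/8)/2 + log(7)/2 + 6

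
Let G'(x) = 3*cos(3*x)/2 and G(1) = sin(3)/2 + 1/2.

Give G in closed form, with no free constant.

Check a candidate G(x) by differentiating: d/dx[G] must match the given G'(x).
A general antiderivative is sin(3*x)/2 + C.
The condition gives C = sin(3)/2 + 1/2 - (sin(3)/2) = 1/2.
So G(x) = (sin(3*x) + 1)/2.
Check: d/dx[(sin(3*x) + 1)/2] = 3*cos(3*x)/2 = G'(x).

G(x) = (sin(3*x) + 1)/2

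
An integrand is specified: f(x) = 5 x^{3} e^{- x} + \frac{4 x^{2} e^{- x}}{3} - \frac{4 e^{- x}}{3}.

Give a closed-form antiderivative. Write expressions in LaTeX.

An antiderivative is F(x) = \frac{\left(- 15 x^{3} - 49 x^{2} - 98 x - 94\right) e^{- x}}{3}.

f has the shape u'v + uv' for u = - 5 x^{3} - \frac{49 x^{2}}{3} - \frac{98 x}{3} - \frac{94}{3} and v = e^{- x} — it is the derivative of the product u*v.
Check: d/dx[\frac{\left(- 15 x^{3} - 49 x^{2} - 98 x - 94\right) e^{- x}}{3}] = \frac{\left(15 x^{3} + 4 x^{2} - 4\right) e^{- x}}{3}, which equals f(x).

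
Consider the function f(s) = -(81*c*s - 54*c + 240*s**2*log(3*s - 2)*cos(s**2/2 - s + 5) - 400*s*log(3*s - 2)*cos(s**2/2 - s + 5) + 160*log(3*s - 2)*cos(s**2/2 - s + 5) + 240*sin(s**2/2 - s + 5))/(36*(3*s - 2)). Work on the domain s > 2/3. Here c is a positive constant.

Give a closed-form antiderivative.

Differentiate the proposed F(s) back; it has to land on f(s) exactly.
Check: d/ds[-3*c*s/4 - 20*log(3*s - 2)*sin(s**2/2 - s + 5)/9] = (-81*c*s + 54*c - 240*s**2*log(3*s - 2)*cos(s**2/2 - s + 5) + 400*s*log(3*s - 2)*cos(s**2/2 - s + 5) - 160*log(3*s - 2)*cos(s**2/2 - s + 5) - 240*sin(s**2/2 - s + 5))/(108*s - 72), which equals f(s).

An antiderivative is F(s) = -3*c*s/4 - 20*log(3*s - 2)*sin(s**2/2 - s + 5)/9.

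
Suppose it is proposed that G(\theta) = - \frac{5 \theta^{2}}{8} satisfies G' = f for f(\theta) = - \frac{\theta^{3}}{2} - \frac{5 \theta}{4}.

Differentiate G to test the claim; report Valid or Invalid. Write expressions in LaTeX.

Invalid: d/d\theta[G] - f = \frac{\theta^{3}}{2}, which is not 0.

d/d\theta[G] = - \frac{5 \theta}{4}
d/d\theta[G] - f(\theta) = \frac{\theta^{3}}{2} != 0.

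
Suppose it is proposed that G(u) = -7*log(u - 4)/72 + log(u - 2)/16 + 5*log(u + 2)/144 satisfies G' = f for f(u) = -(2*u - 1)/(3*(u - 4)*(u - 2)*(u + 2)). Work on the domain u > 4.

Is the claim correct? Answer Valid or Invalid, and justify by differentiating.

Invalid: d/du[G] - f = (2*u - 1)/(6*u**3 - 24*u**2 - 24*u + 96), which is not 0.

d/du[G] = (1 - 2*u)/(6*u**3 - 24*u**2 - 24*u + 96)
d/du[G] - f(u) = (2*u - 1)/(6*u**3 - 24*u**2 - 24*u + 96) != 0.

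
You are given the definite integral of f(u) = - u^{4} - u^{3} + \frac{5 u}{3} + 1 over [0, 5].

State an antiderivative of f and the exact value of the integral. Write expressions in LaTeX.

Antiderivative: F(u) = - \frac{u \left(12 u^{4} + 15 u^{3} - 50 u - 60\right)}{60}; value = - \frac{9065}{12}

The integrand splits into summands that can be handled one at a time.
F(u) = - \frac{u \left(12 u^{4} + 15 u^{3} - 50 u - 60\right)}{60} is an antiderivative of f.
Check: d/du[- \frac{u \left(12 u^{4} + 15 u^{3} - 50 u - 60\right)}{60}] = - u^{4} - u^{3} + \frac{5 u}{3} + 1 = f(u).
F(5) = - \frac{9065}{12}; F(0) = 0.
Integral = F(5) - F(0) = - \frac{9065}{12}.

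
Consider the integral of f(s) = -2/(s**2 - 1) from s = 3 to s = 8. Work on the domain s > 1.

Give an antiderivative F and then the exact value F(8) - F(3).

Antiderivative: F(s) = -log(s - 1) + log(s + 1); value = -log(7) - log(4) + log(2) + log(9)

Factor the denominator ((s - 1)*(s + 1)) and decompose: f = 1/(s + 1) - 1/(s - 1); each piece integrates to a log, atan, or power term.
F(s) = -log(s - 1) + log(s + 1) is an antiderivative of f.
Check: d/ds[-log(s - 1) + log(s + 1)] = -2/(s**2 - 1) = f(s).
F(8) = -log(7) + log(9); F(3) = -log(2) + log(4).
Integral = F(8) - F(3) = -log(7) - log(4) + log(2) + log(9).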